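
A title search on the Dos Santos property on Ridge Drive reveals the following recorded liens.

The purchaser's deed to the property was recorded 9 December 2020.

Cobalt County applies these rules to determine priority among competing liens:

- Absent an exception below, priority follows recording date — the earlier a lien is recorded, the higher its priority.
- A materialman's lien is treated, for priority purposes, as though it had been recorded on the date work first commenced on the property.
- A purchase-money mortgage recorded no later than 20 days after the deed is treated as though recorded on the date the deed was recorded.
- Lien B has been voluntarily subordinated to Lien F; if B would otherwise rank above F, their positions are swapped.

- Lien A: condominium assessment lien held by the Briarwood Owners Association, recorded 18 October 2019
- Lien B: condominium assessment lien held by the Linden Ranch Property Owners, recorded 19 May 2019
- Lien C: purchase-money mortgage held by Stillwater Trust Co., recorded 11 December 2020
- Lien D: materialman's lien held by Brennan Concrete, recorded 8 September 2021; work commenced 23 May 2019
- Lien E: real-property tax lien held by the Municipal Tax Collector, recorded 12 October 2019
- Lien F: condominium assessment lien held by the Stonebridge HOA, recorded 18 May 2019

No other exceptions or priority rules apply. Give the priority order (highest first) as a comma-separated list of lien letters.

F, B, D, E, A, C

Effective dates: C relates back to the deed date 9 December 2020; D is treated as recorded 23 May 2019, the work-commencement date.
Sorted by effective date: F (18 May 2019), B (19 May 2019), D (23 May 2019), E (12 October 2019), A (18 October 2019), C (9 December 2020).
B already ranks below F; the subordination has no effect.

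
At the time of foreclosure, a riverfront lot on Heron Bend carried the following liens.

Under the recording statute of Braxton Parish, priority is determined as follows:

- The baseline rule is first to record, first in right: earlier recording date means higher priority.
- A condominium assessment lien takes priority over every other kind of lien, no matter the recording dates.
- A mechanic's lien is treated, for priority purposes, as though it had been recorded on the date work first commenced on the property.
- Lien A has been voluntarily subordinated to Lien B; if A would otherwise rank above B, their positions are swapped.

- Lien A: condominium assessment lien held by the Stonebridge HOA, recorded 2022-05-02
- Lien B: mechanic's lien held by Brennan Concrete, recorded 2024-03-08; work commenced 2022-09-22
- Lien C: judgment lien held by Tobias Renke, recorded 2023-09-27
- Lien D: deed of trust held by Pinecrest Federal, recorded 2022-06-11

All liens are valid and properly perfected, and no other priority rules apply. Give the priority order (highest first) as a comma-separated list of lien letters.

Effective dates: B is treated as recorded 2022-09-22, the work-commencement date.
A is a condominium assessment lien, so it outranks all other liens regardless of date.
Among the remaining liens, by effective date: D (2022-06-11), B (2022-09-22), C (2023-09-27).
Because A would otherwise rank above B, the subordination swaps them.

B, D, A, C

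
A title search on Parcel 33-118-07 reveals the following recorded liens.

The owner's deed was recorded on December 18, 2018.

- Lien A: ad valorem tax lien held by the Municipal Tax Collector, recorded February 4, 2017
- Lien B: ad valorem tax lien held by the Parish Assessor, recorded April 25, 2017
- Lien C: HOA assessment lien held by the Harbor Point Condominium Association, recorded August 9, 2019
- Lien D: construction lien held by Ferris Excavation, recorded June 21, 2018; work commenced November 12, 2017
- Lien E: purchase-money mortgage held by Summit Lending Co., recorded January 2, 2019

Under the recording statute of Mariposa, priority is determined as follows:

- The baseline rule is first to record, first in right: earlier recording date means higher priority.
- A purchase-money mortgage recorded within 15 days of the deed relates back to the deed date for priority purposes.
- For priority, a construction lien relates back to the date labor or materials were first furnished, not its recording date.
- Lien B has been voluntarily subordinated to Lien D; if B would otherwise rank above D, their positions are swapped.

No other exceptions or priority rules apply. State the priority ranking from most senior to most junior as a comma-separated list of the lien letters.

Effective dates: D's effective date is November 12, 2017, when work began; E's effective date is the deed date, December 18, 2018.
By effective date, earliest first: A (February 4, 2017), B (April 25, 2017), D (November 12, 2017), E (December 18, 2018), C (August 9, 2019).
B is senior to D before the subordination, so the two trade places.

A, D, B, E, C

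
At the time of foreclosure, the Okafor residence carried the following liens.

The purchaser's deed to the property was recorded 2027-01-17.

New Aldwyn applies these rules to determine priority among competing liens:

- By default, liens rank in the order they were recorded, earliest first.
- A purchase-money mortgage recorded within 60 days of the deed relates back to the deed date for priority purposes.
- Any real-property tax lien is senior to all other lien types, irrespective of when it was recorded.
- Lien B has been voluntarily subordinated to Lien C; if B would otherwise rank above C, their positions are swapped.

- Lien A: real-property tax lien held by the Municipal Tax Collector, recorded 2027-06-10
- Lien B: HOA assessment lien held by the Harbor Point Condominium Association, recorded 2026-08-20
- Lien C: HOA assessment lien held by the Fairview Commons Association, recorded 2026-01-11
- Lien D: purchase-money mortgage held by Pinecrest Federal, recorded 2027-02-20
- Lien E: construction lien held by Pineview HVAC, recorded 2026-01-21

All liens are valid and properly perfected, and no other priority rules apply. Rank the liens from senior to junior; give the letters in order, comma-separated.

Effective dates: D's effective date is the deed date, 2027-01-17.
As a real-property tax lien, A is senior to every other lien.
The other liens, earliest effective date first: C (2026-01-11), E (2026-01-21), B (2026-08-20), D (2027-01-17).
Since B is not senior to C, the subordination leaves the order unchanged.

A, C, E, B, D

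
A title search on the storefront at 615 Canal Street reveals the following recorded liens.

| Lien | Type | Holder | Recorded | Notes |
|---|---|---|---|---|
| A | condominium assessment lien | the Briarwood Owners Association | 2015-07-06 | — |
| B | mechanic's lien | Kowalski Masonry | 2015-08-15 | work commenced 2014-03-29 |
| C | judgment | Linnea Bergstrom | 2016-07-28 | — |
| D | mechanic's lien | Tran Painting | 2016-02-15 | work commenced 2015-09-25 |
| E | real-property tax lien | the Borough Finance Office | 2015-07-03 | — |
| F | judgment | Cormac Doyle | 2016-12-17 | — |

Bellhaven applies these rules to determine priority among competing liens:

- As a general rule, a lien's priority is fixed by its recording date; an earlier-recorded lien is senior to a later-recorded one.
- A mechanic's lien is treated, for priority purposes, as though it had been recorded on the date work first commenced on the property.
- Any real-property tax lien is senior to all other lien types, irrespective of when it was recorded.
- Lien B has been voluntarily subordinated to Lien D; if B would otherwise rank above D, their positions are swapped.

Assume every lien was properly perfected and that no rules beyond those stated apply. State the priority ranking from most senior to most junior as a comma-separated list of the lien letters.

Adjusting effective dates: B is treated as recorded 2014-03-29, the work-commencement date; D is treated as recorded 2015-09-25, the work-commencement date.
E is a real-property tax lien and takes priority over every other lien.
Among the remaining liens, by effective date: B (2014-03-29), A (2015-07-06), D (2015-09-25), C (2016-07-28), F (2016-12-17).
The subordination applies — B was senior to D — so B and D swap.

E, D, A, B, C, F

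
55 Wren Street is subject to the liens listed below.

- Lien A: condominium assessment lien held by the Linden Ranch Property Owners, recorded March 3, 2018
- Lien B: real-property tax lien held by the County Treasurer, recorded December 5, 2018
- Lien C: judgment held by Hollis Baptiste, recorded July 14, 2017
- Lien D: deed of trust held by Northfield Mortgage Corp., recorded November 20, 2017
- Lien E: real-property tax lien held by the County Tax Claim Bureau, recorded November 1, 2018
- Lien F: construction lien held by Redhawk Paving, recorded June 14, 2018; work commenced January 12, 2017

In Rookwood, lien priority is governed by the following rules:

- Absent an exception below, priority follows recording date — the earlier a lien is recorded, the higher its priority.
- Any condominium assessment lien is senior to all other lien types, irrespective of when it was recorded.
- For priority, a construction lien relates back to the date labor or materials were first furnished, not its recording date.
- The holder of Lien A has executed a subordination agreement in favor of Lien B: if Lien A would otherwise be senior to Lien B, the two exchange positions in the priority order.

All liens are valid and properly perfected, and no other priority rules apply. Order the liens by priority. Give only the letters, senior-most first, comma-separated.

B, F, C, D, E, A

First, effective dates: F relates back to January 12, 2017 (work commenced).
A is a condominium assessment lien and takes priority over every other lien.
Among the remaining liens, by effective date: F (January 12, 2017), C (July 14, 2017), D (November 20, 2017), E (November 1, 2018), B (December 5, 2018).
A is senior to B before the subordination, so the two trade places.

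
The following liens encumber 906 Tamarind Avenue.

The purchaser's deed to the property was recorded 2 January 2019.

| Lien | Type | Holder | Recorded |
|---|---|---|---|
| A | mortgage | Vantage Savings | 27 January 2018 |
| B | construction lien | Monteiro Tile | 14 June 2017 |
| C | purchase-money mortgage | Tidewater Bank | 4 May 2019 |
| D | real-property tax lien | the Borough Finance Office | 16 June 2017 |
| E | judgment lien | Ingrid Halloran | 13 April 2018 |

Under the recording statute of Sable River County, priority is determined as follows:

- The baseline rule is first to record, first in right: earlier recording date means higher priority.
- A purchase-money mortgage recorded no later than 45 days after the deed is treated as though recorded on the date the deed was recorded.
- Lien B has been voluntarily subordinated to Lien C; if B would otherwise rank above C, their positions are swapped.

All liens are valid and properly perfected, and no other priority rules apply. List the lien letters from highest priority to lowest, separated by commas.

Adjusting effective dates: C was recorded 122 days after the deed, outside the 45-day window, so it keeps its recording date.
Sorted by effective date: B (14 June 2017), D (16 June 2017), A (27 January 2018), E (13 April 2018), C (4 May 2019).
The subordination applies — B was senior to C — so B and C swap.

C, D, A, E, B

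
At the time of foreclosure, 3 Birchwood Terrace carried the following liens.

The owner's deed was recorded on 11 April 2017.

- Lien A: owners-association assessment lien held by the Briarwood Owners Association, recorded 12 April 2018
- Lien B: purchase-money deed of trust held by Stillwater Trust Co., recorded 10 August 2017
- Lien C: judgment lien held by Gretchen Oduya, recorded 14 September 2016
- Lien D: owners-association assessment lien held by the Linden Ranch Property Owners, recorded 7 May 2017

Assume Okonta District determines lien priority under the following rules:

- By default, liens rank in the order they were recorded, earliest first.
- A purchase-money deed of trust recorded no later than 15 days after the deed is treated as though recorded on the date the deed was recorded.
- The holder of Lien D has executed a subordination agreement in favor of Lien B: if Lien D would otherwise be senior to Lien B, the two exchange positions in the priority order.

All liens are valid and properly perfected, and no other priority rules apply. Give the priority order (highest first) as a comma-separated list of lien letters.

Effective dates: B was recorded 121 days after the deed — beyond 15 days — so no relation-back applies.
Sorted by effective date: C (14 September 2016), D (7 May 2017), B (10 August 2017), A (12 April 2018).
D would otherwise be senior to B, so under the subordination agreement D and B exchange positions.

C, B, D, A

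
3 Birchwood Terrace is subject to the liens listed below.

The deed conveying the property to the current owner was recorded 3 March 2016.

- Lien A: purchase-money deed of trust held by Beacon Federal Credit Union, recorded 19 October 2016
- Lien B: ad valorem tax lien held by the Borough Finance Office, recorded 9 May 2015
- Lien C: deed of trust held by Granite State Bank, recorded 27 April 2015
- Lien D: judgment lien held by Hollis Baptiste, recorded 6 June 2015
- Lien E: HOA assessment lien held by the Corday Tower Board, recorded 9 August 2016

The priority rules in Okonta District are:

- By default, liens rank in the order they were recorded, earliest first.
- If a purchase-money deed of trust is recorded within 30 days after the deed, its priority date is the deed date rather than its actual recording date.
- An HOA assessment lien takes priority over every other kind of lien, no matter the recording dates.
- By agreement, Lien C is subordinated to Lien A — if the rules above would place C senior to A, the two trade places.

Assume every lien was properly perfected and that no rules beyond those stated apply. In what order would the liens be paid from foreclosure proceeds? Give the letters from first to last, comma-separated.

E, A, B, D, C

Effective dates after the stated exceptions: A was recorded 230 days after the deed, outside the 30-day window, so it keeps its recording date.
E is an HOA assessment lien, so it outranks all other liens regardless of date.
Remaining liens by effective date: C (27 April 2015), B (9 May 2015), D (6 June 2015), A (19 October 2016).
Because C would otherwise rank above A, the subordination swaps them.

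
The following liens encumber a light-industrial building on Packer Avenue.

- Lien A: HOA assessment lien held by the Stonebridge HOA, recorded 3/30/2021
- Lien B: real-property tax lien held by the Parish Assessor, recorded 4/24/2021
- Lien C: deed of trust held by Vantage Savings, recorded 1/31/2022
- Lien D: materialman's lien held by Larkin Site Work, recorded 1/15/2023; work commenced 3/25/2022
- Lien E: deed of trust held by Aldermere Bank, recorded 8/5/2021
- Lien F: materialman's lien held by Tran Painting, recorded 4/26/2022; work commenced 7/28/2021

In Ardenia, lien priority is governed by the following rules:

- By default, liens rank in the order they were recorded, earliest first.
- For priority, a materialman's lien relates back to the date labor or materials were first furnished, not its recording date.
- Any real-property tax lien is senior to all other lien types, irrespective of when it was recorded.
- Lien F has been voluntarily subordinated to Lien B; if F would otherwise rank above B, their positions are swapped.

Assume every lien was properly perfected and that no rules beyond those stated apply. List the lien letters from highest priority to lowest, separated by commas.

First, effective dates: D relates back to 3/25/2022 (work commenced); F's effective date is 7/28/2021, when work began.
B is a real-property tax lien, so it outranks all other liens regardless of date.
The other liens, earliest effective date first: A (3/30/2021), F (7/28/2021), E (8/5/2021), C (1/31/2022), D (3/25/2022).
F is already junior to B, so the subordination agreement changes nothing.

B, A, F, E, C, D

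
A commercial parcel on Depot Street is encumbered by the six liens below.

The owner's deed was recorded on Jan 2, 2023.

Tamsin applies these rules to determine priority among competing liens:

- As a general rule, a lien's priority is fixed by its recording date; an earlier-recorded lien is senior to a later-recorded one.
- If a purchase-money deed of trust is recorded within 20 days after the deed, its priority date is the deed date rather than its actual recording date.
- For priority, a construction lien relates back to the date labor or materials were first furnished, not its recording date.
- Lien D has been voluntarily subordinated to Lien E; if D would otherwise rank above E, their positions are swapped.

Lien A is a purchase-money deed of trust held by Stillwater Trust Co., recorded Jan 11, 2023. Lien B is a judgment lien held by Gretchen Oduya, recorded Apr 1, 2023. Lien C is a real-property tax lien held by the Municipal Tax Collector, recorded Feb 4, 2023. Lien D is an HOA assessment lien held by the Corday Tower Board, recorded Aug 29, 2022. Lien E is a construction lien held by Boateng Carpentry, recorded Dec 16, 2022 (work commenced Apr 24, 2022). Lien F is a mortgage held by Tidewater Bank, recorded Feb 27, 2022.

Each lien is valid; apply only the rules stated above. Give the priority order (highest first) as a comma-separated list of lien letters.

Adjusting effective dates: A's effective date is the deed date, Jan 2, 2023; E is treated as recorded Apr 24, 2022, the work-commencement date.
Sorted by effective date: F (Feb 27, 2022), E (Apr 24, 2022), D (Aug 29, 2022), A (Jan 2, 2023), C (Feb 4, 2023), B (Apr 1, 2023).
Since D is not senior to E, the subordination leaves the order unchanged.

F, E, D, A, C, B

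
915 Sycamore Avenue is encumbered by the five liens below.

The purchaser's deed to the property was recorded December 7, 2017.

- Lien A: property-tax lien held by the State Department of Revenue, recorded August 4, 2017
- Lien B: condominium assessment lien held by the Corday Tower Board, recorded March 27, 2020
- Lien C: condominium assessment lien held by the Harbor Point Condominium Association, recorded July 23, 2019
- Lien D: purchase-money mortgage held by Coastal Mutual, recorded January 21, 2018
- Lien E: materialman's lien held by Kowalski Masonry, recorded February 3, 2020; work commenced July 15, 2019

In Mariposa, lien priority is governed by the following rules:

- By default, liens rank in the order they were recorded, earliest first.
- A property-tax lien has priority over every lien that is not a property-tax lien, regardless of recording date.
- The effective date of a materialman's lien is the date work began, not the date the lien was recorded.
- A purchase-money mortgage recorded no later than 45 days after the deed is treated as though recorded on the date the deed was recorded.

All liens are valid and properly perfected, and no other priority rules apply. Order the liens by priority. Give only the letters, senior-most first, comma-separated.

First, effective dates: D relates back to the deed date December 7, 2017; E is treated as recorded July 15, 2019, the work-commencement date.
A is a property-tax lien, so it outranks all other liens regardless of date.
Ordering the rest by effective date: D (December 7, 2017), E (July 15, 2019), C (July 23, 2019), B (March 27, 2020).

A, D, E, C, B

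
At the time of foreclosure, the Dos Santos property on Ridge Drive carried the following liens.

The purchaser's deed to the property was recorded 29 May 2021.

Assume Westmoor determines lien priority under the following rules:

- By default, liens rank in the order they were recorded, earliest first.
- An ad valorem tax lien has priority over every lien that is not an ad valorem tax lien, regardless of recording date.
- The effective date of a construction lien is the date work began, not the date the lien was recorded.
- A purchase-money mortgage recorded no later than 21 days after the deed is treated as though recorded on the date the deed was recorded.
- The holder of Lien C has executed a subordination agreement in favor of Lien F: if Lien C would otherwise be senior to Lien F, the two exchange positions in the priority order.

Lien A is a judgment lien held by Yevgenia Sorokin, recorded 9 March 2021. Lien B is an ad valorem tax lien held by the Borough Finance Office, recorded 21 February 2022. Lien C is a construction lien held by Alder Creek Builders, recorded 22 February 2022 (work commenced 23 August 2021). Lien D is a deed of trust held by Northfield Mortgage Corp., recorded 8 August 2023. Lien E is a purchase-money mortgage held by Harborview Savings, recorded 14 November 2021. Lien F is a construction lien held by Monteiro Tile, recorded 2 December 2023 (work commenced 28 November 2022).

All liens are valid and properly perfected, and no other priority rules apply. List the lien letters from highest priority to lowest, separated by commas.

Effective dates: C's effective date is 23 August 2021, when work began; E was recorded 169 days after the deed — beyond 21 days — so no relation-back applies; F is treated as recorded 28 November 2022, the work-commencement date.
As an ad valorem tax lien, B is senior to every other lien.
Remaining liens by effective date: A (9 March 2021), C (23 August 2021), E (14 November 2021), F (28 November 2022), D (8 August 2023).
Because C would otherwise rank above F, the subordination swaps them.

B, A, F, E, C, D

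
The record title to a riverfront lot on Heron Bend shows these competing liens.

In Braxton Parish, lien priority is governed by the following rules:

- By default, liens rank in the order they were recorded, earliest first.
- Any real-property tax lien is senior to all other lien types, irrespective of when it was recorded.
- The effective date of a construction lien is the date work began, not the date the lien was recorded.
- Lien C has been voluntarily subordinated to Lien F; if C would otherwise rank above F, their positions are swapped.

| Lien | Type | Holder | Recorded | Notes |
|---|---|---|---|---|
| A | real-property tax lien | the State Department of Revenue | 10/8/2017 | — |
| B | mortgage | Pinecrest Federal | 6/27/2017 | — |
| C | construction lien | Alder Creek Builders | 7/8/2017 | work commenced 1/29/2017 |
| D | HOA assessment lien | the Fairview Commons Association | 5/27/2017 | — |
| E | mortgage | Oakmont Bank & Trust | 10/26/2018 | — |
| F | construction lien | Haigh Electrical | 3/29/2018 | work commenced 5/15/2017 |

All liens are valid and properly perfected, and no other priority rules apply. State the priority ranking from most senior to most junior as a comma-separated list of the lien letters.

Effective dates: C relates back to 1/29/2017 (work commenced); F is treated as recorded 5/15/2017, the work-commencement date.
As a real-property tax lien, A is senior to every other lien.
Among the remaining liens, by effective date: C (1/29/2017), F (5/15/2017), D (5/27/2017), B (6/27/2017), E (10/26/2018).
The subordination applies — C was senior to F — so C and F swap.

A, F, C, D, B, E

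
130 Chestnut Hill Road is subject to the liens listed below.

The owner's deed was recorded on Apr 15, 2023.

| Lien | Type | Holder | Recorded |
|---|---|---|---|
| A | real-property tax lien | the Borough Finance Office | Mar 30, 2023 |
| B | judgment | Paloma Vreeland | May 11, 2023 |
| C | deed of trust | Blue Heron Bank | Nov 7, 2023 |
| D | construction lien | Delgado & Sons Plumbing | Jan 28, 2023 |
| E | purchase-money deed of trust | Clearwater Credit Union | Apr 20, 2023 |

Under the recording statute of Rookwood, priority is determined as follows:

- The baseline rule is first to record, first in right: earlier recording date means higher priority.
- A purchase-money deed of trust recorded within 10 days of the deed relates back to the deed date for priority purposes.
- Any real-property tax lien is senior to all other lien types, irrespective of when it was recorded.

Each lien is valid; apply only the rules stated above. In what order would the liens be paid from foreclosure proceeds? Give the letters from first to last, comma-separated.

First, effective dates: E was recorded within the 10-day window, so its effective date is the deed date Apr 15, 2023.
A, as a real-property tax lien, has superpriority and ranks first.
The other liens, earliest effective date first: D (Jan 28, 2023), E (Apr 15, 2023), B (May 11, 2023), C (Nov 7, 2023).

A, D, E, B, C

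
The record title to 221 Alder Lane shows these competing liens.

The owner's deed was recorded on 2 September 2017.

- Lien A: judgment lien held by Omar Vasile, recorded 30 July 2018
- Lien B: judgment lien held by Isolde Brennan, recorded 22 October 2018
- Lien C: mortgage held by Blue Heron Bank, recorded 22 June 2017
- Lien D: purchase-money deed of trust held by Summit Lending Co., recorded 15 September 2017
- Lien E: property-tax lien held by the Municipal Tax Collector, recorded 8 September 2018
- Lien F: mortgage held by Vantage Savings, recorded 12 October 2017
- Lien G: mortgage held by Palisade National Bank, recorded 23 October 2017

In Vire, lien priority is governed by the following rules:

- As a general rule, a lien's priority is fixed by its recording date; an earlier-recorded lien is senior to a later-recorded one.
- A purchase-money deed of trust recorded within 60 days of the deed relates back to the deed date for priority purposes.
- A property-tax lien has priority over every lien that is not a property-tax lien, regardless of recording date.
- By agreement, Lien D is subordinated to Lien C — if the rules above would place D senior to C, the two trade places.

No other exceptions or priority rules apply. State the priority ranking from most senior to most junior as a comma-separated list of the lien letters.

Effective dates: D was recorded within the 60-day window, so its effective date is the deed date 2 September 2017.
E, as a property-tax lien, has superpriority and ranks first.
Ordering the rest by effective date: C (22 June 2017), D (2 September 2017), F (12 October 2017), G (23 October 2017), A (30 July 2018), B (22 October 2018).
Since D is not senior to C, the subordination leaves the order unchanged.

E, C, D, F, G, A, B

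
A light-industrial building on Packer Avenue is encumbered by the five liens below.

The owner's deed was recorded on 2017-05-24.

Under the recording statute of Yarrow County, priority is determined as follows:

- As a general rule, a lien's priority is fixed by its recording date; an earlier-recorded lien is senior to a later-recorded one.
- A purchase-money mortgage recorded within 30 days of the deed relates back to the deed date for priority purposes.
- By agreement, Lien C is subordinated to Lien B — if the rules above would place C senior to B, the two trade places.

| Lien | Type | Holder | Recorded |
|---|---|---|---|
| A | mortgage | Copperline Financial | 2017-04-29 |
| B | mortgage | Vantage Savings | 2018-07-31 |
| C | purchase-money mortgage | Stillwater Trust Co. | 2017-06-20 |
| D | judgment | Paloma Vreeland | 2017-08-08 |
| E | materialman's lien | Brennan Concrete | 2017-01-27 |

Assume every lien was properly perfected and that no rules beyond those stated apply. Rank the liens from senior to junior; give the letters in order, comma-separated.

First, effective dates: C was recorded within the 30-day window, so its effective date is the deed date 2017-05-24.
By effective date: E (2017-01-27), A (2017-04-29), C (2017-05-24), D (2017-08-08), B (2018-07-31).
Because C would otherwise rank above B, the subordination swaps them.

E, A, B, D, C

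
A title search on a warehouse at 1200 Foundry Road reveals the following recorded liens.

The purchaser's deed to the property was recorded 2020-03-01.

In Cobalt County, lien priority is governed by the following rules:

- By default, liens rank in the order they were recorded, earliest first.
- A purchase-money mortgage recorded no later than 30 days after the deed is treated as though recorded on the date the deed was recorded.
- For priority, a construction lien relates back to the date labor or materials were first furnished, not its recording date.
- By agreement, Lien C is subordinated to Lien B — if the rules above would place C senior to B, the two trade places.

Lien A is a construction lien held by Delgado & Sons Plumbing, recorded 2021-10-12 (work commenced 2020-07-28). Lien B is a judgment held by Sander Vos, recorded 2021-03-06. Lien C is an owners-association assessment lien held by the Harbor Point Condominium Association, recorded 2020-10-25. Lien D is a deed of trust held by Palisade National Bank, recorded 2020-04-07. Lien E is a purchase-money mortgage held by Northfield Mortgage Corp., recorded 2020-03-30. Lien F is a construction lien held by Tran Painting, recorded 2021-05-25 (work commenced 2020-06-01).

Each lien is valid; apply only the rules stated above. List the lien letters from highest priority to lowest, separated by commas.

E, D, F, A, B, C

Effective dates after the stated exceptions: A's effective date is 2020-07-28, when work began; E relates back to the deed date 2020-03-01; F relates back to 2020-06-01 (work commenced).
By effective date: E (2020-03-01), D (2020-04-07), F (2020-06-01), A (2020-07-28), C (2020-10-25), B (2021-03-06).
The subordination applies — C was senior to B — so C and B swap.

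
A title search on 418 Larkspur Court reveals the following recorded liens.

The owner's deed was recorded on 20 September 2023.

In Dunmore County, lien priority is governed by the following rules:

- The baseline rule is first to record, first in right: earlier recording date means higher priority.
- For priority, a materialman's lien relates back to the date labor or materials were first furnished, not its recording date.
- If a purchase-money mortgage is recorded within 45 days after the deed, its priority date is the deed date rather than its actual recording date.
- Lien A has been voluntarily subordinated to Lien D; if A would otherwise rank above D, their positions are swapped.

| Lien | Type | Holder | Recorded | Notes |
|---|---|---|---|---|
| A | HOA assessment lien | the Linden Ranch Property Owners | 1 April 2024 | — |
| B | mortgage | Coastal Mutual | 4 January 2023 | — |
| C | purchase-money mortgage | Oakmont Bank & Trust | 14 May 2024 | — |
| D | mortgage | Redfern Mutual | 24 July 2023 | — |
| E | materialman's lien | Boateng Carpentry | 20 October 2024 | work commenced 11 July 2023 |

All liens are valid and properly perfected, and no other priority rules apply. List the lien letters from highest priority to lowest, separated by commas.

B, E, D, A, C

Effective dates: C was recorded 237 days after the deed, outside the 45-day window, so it keeps its recording date; E relates back to 11 July 2023 (work commenced).
By effective date, earliest first: B (4 January 2023), E (11 July 2023), D (24 July 2023), A (1 April 2024), C (14 May 2024).
A is already junior to D, so the subordination agreement changes nothing.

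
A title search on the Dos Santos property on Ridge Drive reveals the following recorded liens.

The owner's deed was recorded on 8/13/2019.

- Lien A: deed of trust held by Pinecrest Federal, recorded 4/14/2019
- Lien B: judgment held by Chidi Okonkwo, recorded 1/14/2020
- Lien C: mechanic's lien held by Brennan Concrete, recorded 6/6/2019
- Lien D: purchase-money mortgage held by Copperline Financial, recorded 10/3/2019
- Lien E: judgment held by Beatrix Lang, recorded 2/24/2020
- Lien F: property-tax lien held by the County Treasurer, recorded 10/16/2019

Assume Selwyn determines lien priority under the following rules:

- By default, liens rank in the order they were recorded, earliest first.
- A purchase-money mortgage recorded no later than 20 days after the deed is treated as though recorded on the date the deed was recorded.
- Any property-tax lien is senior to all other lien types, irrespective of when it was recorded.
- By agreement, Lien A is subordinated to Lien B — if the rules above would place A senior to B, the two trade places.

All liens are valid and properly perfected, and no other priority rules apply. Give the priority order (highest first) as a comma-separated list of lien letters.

Effective dates: D was recorded 51 days after the deed — beyond 20 days — so no relation-back applies.
As a property-tax lien, F is senior to every other lien.
The other liens, earliest effective date first: A (4/14/2019), C (6/6/2019), D (10/3/2019), B (1/14/2020), E (2/24/2020).
A is senior to B before the subordination, so the two trade places.

F, B, C, D, A, E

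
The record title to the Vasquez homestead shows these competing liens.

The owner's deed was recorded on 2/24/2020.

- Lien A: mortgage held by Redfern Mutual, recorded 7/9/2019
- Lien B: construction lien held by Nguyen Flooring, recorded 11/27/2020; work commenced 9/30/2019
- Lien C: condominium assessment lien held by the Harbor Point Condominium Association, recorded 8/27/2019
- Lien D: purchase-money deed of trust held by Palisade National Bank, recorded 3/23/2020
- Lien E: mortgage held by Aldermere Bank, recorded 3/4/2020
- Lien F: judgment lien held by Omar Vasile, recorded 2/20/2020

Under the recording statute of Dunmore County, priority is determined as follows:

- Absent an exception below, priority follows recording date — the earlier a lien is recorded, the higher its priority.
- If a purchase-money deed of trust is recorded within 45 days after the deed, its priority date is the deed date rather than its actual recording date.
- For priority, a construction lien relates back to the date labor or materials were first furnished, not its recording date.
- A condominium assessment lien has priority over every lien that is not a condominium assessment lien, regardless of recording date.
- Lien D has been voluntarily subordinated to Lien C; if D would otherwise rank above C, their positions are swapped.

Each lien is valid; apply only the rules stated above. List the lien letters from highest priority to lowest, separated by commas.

C, A, B, F, D, E

First, effective dates: B's effective date is 9/30/2019, when work began; D relates back to the deed date 2/24/2020.
C, as a condominium assessment lien, has superpriority and ranks first.
Among the remaining liens, by effective date: A (7/9/2019), B (9/30/2019), F (2/20/2020), D (2/24/2020), E (3/4/2020).
D is already junior to C, so the subordination agreement changes nothing.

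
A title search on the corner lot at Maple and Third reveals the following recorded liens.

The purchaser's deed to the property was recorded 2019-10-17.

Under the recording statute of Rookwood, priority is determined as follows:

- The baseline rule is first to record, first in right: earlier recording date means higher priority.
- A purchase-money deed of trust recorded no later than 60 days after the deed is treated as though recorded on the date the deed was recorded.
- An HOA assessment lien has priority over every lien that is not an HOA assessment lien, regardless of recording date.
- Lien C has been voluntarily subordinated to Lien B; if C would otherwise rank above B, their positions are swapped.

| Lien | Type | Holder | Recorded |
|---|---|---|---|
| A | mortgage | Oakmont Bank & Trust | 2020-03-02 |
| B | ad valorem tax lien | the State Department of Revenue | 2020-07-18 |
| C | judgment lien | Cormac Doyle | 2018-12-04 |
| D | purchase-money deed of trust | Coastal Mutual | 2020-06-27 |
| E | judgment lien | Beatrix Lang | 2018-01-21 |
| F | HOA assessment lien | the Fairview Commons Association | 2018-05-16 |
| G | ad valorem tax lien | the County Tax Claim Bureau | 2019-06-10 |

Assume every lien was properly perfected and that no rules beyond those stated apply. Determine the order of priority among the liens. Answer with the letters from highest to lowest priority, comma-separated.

Adjusting effective dates: D was recorded 254 days after the deed, outside the 60-day window, so it keeps its recording date.
F is an HOA assessment lien, so it outranks all other liens regardless of date.
The other liens, earliest effective date first: E (2018-01-21), C (2018-12-04), G (2019-06-10), A (2020-03-02), D (2020-06-27), B (2020-07-18).
C is senior to B before the subordination, so the two trade places.

F, E, B, G, A, D, C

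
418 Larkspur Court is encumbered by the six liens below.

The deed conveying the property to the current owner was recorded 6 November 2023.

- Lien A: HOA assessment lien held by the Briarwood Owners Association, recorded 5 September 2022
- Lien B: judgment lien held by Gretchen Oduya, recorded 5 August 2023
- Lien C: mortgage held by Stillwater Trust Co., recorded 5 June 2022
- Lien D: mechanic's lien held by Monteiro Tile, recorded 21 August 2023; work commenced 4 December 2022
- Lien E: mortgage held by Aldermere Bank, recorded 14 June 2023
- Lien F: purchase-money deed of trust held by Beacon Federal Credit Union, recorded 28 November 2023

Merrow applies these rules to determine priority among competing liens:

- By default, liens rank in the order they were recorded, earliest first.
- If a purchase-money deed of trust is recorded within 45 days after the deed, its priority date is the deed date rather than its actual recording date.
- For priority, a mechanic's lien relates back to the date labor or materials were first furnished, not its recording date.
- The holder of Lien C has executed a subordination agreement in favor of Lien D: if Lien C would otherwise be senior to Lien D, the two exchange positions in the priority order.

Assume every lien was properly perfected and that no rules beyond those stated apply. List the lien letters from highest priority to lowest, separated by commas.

Adjusting effective dates: D relates back to 4 December 2022 (work commenced); F was recorded within the 45-day window, so its effective date is the deed date 6 November 2023.
Sorted by effective date: C (5 June 2022), A (5 September 2022), D (4 December 2022), E (14 June 2023), B (5 August 2023), F (6 November 2023).
The subordination applies — C was senior to D — so C and D swap.

D, A, C, E, B, F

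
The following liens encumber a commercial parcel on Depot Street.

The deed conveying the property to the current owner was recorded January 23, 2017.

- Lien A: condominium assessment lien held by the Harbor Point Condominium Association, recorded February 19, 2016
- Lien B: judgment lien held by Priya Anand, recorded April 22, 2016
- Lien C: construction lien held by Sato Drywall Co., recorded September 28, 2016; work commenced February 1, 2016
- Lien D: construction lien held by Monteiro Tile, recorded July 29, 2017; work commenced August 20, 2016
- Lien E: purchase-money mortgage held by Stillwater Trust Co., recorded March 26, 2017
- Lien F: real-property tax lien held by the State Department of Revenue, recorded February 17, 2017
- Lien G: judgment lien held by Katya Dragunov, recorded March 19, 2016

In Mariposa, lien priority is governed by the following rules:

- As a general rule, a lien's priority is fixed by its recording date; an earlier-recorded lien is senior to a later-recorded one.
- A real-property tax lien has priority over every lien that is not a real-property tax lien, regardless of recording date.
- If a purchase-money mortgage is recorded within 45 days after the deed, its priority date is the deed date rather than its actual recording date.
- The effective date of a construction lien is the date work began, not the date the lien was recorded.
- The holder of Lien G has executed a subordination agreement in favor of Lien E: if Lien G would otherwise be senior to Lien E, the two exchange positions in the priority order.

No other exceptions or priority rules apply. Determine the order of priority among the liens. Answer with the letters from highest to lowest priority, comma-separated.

First, effective dates: C is treated as recorded February 1, 2016, the work-commencement date; D's effective date is August 20, 2016, when work began; E was recorded 62 days after the deed — beyond 45 days — so no relation-back applies.
F is a real-property tax lien and takes priority over every other lien.
The other liens, earliest effective date first: C (February 1, 2016), A (February 19, 2016), G (March 19, 2016), B (April 22, 2016), D (August 20, 2016), E (March 26, 2017).
G would otherwise be senior to E, so under the subordination agreement G and E exchange positions.

F, C, A, E, B, D, G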